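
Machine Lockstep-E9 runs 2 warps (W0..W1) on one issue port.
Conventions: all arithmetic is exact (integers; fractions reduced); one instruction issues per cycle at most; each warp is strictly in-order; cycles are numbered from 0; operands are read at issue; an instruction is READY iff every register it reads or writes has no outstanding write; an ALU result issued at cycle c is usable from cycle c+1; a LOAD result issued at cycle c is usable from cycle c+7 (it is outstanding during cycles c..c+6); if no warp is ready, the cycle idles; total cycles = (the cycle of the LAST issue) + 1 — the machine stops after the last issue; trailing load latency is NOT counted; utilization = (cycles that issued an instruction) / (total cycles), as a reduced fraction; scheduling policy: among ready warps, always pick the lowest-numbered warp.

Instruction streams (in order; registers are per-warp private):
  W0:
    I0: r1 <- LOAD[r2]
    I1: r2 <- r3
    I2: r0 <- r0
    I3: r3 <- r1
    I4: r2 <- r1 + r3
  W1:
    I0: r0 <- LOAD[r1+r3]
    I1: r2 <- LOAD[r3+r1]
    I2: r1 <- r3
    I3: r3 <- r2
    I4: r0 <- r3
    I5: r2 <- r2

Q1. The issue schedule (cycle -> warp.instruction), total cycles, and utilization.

cycle 0: W0.I0
cycle 1: W0.I1
cycle 2: W0.I2
cycle 3: W1.I0
cycle 4: W1.I1
cycle 5: W1.I2
cycle 6: idle
cycle 7: W0.I3
cycle 8: W0.I4
cycle 9: idle
cycle 10: idle
cycle 11: W1.I3
cycle 12: W1.I4
cycle 13: W1.I5

Answer: 14 cycles, utilization 11/14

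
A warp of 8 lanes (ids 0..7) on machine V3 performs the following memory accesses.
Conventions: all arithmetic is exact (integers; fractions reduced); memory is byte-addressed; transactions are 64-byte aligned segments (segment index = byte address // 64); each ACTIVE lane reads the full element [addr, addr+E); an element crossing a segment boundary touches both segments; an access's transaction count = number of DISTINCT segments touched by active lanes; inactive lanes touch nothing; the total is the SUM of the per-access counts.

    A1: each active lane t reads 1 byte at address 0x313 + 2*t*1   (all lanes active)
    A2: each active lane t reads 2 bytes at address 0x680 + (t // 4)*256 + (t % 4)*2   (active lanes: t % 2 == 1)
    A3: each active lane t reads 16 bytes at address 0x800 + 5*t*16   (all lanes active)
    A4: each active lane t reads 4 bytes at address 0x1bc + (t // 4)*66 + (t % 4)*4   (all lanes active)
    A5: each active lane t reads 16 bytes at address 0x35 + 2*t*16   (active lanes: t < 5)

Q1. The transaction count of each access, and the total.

A1: 1 transaction
A2: 2 transactions
A3: 8 transactions
A4: 3 transactions
A5: 4 transactions

Answer: 1,2,8,3,4; total 18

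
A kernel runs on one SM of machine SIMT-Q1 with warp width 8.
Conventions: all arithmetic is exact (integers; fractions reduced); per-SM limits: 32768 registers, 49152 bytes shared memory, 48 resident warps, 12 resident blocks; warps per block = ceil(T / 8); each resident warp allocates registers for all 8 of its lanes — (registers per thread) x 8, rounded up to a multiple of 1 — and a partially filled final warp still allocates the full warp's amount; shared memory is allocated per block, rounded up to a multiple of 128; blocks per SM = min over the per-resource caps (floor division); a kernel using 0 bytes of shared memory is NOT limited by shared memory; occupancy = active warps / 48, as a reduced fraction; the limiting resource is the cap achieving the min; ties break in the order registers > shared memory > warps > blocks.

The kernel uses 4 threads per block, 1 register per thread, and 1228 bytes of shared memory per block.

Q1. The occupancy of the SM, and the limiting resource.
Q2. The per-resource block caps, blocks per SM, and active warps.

Answer: occupancy 1/4, limited by blocks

registers: 4096 blocks
shared memory: 38 blocks
warps: 48 blocks
blocks: 12 blocks

Answer: 12 blocks, 12 active warps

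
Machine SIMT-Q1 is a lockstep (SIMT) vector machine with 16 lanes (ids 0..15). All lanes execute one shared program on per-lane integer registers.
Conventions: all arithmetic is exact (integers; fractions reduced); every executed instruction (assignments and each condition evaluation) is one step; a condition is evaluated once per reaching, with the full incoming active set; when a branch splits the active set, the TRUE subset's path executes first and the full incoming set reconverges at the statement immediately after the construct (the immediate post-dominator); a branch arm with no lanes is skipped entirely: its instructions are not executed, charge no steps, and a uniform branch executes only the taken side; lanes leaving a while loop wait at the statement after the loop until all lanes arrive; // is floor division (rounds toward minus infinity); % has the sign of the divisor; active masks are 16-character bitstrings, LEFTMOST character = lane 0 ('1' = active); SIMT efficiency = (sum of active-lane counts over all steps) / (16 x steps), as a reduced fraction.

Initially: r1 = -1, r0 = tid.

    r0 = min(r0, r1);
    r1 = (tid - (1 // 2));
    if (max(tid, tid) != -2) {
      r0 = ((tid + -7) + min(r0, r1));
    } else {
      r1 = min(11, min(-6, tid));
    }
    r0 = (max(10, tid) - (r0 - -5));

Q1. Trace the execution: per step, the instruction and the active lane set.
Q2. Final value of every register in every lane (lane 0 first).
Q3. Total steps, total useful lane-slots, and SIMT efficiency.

step 0: r0 <- min(r0, r1)            1111111111111111
step 1: r1 <- (tid - (1 // 2))       1111111111111111
step 2: eval (max(tid, tid) != -2)   1111111111111111
step 3: r0 <- ((tid + -7) + min(r0, r1)) 1111111111111111
step 4: r0 <- (max(10, tid) - (r0 - -5)) 1111111111111111

Answer: 5 steps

r1: 0,1,2,3,4,5,6,7,8,9,10,11,12,13,14,15
r0: 13,12,11,10,9,8,7,6,5,4,3,3,3,3,3,3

steps = 5; useful = 80; efficiency = 80/80 = 1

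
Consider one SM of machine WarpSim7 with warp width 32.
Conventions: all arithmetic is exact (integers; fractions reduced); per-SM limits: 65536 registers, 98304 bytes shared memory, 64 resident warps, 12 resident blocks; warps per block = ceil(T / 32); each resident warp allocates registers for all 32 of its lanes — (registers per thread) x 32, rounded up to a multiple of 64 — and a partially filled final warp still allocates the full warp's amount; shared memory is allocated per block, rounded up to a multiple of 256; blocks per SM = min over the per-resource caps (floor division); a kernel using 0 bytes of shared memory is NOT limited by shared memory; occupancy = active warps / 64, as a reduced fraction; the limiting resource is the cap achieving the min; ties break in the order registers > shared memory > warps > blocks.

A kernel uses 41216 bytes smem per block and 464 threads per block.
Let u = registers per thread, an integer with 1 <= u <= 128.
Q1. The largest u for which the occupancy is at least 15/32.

Answer: u = 68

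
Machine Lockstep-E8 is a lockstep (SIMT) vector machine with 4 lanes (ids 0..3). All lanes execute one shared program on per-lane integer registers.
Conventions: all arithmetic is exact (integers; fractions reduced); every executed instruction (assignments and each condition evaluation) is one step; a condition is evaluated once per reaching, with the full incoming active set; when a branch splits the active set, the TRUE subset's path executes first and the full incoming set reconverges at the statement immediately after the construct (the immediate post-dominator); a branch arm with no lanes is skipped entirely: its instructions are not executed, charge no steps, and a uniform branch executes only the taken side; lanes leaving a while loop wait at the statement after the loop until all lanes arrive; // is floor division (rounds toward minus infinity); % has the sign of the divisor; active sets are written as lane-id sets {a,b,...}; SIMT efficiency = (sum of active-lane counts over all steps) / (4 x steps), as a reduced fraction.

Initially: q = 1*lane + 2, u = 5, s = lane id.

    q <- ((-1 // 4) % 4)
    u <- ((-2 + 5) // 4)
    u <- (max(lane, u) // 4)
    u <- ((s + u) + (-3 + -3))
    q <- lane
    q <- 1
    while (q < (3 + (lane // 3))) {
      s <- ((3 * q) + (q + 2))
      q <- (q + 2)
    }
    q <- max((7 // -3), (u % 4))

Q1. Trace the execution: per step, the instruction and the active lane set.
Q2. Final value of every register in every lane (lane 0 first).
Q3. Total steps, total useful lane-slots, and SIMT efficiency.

step 0: q <- ((-1 // 4) % 4)         {0,1,2,3}
step 1: u <- ((-2 + 5) // 4)         {0,1,2,3}
step 2: u <- (max(lane, u) // 4)     {0,1,2,3}
step 3: u <- ((s + u) + (-3 + -3))   {0,1,2,3}
step 4: q <- lane                    {0,1,2,3}
step 5: q <- 1                       {0,1,2,3}
step 6: eval (q < (3 + (lane // 3))) {0,1,2,3}
step 7: s <- ((3 * q) + (q + 2))     {0,1,2,3}
step 8: q <- (q + 2)                 {0,1,2,3}
step 9: eval (q < (3 + (lane // 3))) {0,1,2,3}
step 10: s <- ((3 * q) + (q + 2))     {3}
step 11: q <- (q + 2)                 {3}
step 12: eval (q < (3 + (lane // 3))) {3}
step 13: q <- max((7 // -3), (u % 4)) {0,1,2,3}

Answer: 14 steps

q: 2,3,0,1
u: -6,-5,-4,-3
s: 6,6,6,14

steps = 14; useful = 47; efficiency = 47/56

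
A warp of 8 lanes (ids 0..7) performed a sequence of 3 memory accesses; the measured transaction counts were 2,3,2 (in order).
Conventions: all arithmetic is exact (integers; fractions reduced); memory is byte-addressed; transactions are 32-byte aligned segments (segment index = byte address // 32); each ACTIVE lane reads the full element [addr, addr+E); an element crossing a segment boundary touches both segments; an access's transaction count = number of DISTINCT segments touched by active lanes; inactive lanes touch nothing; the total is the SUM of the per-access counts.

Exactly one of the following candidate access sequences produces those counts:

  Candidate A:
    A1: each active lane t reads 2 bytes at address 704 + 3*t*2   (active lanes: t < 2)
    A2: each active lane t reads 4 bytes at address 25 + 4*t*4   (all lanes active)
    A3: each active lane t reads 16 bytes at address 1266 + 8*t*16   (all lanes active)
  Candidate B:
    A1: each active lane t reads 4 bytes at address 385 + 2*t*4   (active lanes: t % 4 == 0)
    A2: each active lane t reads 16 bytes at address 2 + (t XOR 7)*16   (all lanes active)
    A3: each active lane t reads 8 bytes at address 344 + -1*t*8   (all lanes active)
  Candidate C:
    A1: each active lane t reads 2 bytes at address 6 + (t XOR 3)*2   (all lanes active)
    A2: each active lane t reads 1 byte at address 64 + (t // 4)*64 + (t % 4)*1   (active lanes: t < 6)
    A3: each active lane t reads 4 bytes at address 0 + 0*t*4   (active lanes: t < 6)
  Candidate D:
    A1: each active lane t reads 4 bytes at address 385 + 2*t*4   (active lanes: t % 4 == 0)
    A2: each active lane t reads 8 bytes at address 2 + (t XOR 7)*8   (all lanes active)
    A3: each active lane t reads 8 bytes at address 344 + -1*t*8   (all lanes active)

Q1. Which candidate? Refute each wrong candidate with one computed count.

A: A1 gives 1 transaction, not 2
B: A2 gives 5 transactions, not 3
C: A1 gives 1 transaction, not 2
D: all counts match (2,3,2)

Answer: D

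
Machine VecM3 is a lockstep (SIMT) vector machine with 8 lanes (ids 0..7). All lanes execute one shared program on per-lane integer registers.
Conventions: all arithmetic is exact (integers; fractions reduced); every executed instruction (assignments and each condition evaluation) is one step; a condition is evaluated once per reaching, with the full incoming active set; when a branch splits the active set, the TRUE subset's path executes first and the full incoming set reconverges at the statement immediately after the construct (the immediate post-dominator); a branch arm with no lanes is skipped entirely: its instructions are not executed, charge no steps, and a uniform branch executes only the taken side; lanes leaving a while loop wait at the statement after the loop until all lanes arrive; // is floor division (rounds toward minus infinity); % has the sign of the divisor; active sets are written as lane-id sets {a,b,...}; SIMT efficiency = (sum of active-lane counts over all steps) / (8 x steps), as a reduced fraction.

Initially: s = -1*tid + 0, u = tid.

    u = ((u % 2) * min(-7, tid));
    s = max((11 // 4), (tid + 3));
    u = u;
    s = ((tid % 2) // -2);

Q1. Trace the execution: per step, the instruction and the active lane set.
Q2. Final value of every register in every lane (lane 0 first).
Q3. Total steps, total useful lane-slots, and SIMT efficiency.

step 0: u <- ((u % 2) * min(-7, tid)) {0,1,2,3,4,5,6,7}
step 1: s <- max((11 // 4), (tid + 3)) {0,1,2,3,4,5,6,7}
step 2: u <- u                       {0,1,2,3,4,5,6,7}
step 3: s <- ((tid % 2) // -2)       {0,1,2,3,4,5,6,7}

Answer: 4 steps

s: 0,-1,0,-1,0,-1,0,-1
u: 0,-7,0,-7,0,-7,0,-7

steps = 4; useful = 32; efficiency = 32/32 = 1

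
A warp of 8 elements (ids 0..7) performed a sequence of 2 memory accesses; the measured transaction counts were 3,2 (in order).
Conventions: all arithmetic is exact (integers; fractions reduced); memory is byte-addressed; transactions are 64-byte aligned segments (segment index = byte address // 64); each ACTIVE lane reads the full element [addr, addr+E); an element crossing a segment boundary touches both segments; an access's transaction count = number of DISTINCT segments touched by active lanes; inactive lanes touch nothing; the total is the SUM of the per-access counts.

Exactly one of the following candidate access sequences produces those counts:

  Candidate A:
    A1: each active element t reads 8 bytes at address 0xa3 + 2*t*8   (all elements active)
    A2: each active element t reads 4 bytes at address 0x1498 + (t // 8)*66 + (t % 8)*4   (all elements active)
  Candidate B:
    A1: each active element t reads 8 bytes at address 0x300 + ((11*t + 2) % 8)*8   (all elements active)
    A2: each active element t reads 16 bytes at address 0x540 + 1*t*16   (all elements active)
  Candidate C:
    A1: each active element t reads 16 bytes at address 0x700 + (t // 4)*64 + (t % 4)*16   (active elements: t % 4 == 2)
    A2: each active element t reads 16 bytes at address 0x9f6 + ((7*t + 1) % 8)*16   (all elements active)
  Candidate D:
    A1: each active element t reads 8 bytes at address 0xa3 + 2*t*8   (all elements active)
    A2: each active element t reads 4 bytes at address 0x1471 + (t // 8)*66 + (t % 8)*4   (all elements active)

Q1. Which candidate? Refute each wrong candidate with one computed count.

A: A2 gives 1 transaction, not 2
B: A1 gives 1 transaction, not 3
C: A1 gives 2 transactions, not 3
D: all counts match (3,2)

Answer: D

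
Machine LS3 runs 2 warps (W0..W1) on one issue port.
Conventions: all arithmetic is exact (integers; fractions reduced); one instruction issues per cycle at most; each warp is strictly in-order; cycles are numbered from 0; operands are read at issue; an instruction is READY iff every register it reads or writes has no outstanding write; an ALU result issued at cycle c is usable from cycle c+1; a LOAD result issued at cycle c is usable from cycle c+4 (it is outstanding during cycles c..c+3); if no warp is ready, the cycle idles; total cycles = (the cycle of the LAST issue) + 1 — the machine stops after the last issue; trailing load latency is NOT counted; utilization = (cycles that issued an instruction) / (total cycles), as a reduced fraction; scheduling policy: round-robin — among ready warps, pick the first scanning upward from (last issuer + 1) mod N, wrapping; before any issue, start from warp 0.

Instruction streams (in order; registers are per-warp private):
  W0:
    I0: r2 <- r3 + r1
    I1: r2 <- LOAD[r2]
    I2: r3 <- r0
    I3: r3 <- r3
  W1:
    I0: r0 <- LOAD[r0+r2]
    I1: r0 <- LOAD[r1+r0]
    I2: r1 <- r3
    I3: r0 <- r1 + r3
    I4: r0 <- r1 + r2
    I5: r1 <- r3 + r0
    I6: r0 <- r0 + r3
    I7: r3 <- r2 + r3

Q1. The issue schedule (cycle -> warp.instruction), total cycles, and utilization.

cycle 0: W0.I0
cycle 1: W1.I0
cycle 2: W0.I1
cycle 3: W0.I2
cycle 4: W0.I3
cycle 5: W1.I1
cycle 6: W1.I2
cycle 7: idle
cycle 8: idle
cycle 9: W1.I3
cycle 10: W1.I4
cycle 11: W1.I5
cycle 12: W1.I6
cycle 13: W1.I7

Answer: 14 cycles, utilization 6/7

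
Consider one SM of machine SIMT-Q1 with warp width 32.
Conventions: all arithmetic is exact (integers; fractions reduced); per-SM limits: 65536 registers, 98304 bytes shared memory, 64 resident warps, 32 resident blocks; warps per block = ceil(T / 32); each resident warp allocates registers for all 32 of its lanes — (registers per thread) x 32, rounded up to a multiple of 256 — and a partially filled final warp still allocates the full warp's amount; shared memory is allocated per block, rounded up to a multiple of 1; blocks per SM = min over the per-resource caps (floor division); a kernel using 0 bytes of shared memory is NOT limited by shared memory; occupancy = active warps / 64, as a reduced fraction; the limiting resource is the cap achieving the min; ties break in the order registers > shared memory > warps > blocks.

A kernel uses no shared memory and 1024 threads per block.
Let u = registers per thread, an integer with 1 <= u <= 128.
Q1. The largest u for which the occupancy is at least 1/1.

Answer: u = 32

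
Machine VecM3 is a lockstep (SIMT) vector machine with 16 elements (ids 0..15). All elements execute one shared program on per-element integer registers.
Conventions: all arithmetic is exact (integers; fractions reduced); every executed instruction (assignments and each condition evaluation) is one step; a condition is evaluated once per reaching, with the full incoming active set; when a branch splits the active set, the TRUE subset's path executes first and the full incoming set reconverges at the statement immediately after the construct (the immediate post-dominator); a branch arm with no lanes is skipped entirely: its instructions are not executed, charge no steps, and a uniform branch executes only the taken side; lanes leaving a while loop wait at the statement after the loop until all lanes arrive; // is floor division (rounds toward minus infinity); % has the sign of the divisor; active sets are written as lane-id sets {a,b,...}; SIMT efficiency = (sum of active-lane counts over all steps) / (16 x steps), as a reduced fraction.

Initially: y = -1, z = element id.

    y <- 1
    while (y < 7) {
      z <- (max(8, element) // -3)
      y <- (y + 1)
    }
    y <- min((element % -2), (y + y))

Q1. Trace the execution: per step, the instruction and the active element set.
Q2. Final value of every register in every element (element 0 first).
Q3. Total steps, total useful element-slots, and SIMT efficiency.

step 0: y <- 1                       {0,1,2,3,4,5,6,7,8,9,10,11,12,13,14,15}
step 1: eval (y < 7)                 {0,1,2,3,4,5,6,7,8,9,10,11,12,13,14,15}
step 2: z <- (max(8, element) // -3) {0,1,2,3,4,5,6,7,8,9,10,11,12,13,14,15}
step 3: y <- (y + 1)                 {0,1,2,3,4,5,6,7,8,9,10,11,12,13,14,15}
step 4: eval (y < 7)                 {0,1,2,3,4,5,6,7,8,9,10,11,12,13,14,15}
step 5: z <- (max(8, element) // -3) {0,1,2,3,4,5,6,7,8,9,10,11,12,13,14,15}
step 6: y <- (y + 1)                 {0,1,2,3,4,5,6,7,8,9,10,11,12,13,14,15}
step 7: eval (y < 7)                 {0,1,2,3,4,5,6,7,8,9,10,11,12,13,14,15}
step 8: z <- (max(8, element) // -3) {0,1,2,3,4,5,6,7,8,9,10,11,12,13,14,15}
step 9: y <- (y + 1)                 {0,1,2,3,4,5,6,7,8,9,10,11,12,13,14,15}
step 10: eval (y < 7)                 {0,1,2,3,4,5,6,7,8,9,10,11,12,13,14,15}
step 11: z <- (max(8, element) // -3) {0,1,2,3,4,5,6,7,8,9,10,11,12,13,14,15}
step 12: y <- (y + 1)                 {0,1,2,3,4,5,6,7,8,9,10,11,12,13,14,15}
step 13: eval (y < 7)                 {0,1,2,3,4,5,6,7,8,9,10,11,12,13,14,15}
step 14: z <- (max(8, element) // -3) {0,1,2,3,4,5,6,7,8,9,10,11,12,13,14,15}
step 15: y <- (y + 1)                 {0,1,2,3,4,5,6,7,8,9,10,11,12,13,14,15}
step 16: eval (y < 7)                 {0,1,2,3,4,5,6,7,8,9,10,11,12,13,14,15}
step 17: z <- (max(8, element) // -3) {0,1,2,3,4,5,6,7,8,9,10,11,12,13,14,15}
step 18: y <- (y + 1)                 {0,1,2,3,4,5,6,7,8,9,10,11,12,13,14,15}
step 19: eval (y < 7)                 {0,1,2,3,4,5,6,7,8,9,10,11,12,13,14,15}
step 20: y <- min((element % -2), (y + y)) {0,1,2,3,4,5,6,7,8,9,10,11,12,13,14,15}

Answer: 21 steps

y: 0,-1,0,-1,0,-1,0,-1,0,-1,0,-1,0,-1,0,-1
z: -3,-3,-3,-3,-3,-3,-3,-3,-3,-3,-4,-4,-4,-5,-5,-5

steps = 21; useful = 336; efficiency = 336/336 = 1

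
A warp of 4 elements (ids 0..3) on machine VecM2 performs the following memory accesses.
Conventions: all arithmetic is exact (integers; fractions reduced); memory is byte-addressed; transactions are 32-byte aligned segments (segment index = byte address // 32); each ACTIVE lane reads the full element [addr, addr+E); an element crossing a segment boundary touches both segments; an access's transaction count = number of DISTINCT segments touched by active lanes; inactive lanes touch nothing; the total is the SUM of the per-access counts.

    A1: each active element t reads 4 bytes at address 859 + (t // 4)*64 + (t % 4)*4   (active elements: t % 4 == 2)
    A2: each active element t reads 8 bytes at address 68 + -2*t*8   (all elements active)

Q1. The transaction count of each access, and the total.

A1: 1 transaction
A2: 3 transactions

Answer: 1,3; total 4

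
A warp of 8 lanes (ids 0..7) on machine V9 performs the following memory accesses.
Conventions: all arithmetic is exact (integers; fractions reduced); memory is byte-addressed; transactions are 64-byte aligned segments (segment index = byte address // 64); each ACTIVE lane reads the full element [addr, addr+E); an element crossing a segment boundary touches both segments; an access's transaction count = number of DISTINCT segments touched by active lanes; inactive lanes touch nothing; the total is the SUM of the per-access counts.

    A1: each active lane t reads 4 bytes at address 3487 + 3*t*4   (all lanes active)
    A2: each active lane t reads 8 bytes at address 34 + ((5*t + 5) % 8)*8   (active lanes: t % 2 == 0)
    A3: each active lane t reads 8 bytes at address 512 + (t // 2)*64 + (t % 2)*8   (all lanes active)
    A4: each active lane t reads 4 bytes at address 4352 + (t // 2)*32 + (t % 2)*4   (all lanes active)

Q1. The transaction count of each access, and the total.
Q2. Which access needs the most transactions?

A1: 2 transactions
A2: 2 transactions
A3: 4 transactions
A4: 2 transactions

Answer: 2,2,4,2; total 10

Answer: A3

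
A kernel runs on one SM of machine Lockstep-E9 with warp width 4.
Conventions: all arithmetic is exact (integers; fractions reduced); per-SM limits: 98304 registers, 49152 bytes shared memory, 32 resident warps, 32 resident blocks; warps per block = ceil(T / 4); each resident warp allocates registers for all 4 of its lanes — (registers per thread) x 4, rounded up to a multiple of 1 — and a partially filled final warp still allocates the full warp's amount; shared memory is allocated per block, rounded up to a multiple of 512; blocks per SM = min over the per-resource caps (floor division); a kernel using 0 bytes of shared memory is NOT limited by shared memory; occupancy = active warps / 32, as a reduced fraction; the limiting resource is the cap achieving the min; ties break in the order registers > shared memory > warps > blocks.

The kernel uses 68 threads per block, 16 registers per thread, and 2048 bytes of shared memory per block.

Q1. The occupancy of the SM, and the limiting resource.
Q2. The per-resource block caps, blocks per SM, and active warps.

Answer: occupancy 17/32, limited by warps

registers: 90 blocks
shared memory: 24 blocks
warps: 1 block
blocks: 32 blocks

Answer: 1 block, 17 active warps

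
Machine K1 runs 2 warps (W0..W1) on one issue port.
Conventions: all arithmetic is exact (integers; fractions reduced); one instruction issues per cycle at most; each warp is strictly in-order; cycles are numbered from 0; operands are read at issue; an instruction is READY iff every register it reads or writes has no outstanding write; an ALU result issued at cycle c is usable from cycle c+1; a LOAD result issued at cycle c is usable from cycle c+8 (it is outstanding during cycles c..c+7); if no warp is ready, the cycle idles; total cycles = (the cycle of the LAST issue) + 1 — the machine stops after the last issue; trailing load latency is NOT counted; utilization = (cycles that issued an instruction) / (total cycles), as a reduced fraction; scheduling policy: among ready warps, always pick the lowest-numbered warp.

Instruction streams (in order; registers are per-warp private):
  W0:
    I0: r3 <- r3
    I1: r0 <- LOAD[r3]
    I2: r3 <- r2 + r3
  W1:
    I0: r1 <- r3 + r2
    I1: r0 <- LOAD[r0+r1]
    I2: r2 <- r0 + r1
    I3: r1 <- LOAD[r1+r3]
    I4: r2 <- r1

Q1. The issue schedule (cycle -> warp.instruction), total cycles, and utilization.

cycle 0: W0.I0
cycle 1: W0.I1
cycle 2: W0.I2
cycle 3: W1.I0
cycle 4: W1.I1
cycle 5: idle
cycle 6: idle
cycle 7: idle
cycle 8: idle
cycle 9: idle
cycle 10: idle
cycle 11: idle
cycle 12: W1.I2
cycle 13: W1.I3
cycle 14: idle
cycle 15: idle
cycle 16: idle
cycle 17: idle
cycle 18: idle
cycle 19: idle
cycle 20: idle
cycle 21: W1.I4

Answer: 22 cycles, utilization 4/11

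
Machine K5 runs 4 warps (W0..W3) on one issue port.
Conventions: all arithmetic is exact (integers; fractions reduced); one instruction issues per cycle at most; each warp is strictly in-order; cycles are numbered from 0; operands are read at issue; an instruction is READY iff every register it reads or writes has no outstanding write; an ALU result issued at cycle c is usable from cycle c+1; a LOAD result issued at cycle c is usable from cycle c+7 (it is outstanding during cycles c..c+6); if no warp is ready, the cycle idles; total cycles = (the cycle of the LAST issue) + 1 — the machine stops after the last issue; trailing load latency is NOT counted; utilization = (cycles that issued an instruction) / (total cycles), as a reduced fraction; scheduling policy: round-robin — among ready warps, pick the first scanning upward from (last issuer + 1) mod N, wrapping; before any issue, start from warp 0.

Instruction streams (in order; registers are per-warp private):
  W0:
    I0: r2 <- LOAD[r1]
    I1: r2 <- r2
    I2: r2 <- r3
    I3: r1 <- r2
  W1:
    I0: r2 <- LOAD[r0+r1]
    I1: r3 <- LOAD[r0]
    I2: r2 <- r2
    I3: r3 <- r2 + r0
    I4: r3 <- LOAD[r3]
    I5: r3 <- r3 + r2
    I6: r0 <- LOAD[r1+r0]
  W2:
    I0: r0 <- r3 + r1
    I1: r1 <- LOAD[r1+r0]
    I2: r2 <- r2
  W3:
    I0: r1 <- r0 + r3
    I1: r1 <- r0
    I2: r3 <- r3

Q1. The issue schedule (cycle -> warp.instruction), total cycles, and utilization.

cycle 0: W0.I0
cycle 1: W1.I0
cycle 2: W2.I0
cycle 3: W3.I0
cycle 4: W1.I1
cycle 5: W2.I1
cycle 6: W3.I1
cycle 7: W0.I1
cycle 8: W1.I2
cycle 9: W2.I2
cycle 10: W3.I2
cycle 11: W0.I2
cycle 12: W1.I3
cycle 13: W0.I3
cycle 14: W1.I4
cycle 15: idle
cycle 16: idle
cycle 17: idle
cycle 18: idle
cycle 19: idle
cycle 20: idle
cycle 21: W1.I5
cycle 22: W1.I6

Answer: 23 cycles, utilization 17/23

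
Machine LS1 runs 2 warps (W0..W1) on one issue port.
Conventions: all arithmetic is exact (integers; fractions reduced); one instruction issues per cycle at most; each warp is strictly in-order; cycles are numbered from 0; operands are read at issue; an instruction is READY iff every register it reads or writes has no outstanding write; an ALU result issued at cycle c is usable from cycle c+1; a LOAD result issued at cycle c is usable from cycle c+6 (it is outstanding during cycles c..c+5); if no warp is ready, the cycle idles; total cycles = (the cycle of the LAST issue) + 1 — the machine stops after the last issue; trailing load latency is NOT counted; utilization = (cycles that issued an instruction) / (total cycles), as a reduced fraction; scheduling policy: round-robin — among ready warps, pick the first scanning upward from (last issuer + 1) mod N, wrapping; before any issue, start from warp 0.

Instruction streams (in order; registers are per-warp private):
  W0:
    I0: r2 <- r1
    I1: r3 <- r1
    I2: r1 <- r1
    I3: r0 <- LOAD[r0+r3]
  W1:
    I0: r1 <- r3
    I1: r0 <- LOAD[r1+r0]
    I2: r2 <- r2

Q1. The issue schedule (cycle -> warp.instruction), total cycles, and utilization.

cycle 0: W0.I0
cycle 1: W1.I0
cycle 2: W0.I1
cycle 3: W1.I1
cycle 4: W0.I2
cycle 5: W1.I2
cycle 6: W0.I3

Answer: 7 cycles, utilization 1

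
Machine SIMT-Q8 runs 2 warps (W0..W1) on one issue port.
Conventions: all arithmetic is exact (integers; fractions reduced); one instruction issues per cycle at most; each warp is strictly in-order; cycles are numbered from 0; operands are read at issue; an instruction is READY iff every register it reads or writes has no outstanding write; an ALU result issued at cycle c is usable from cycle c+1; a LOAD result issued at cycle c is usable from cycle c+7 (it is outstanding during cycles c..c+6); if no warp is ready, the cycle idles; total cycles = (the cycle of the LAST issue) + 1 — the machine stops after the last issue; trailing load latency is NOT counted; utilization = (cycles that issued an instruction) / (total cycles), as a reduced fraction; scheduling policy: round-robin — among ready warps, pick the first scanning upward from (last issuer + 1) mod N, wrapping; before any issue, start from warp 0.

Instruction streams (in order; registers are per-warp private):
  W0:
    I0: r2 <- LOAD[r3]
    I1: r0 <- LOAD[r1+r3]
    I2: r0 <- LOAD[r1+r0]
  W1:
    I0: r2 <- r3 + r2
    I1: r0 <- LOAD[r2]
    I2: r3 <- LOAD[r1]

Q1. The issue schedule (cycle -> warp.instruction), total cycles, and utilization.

cycle 0: W0.I0
cycle 1: W1.I0
cycle 2: W0.I1
cycle 3: W1.I1
cycle 4: W1.I2
cycle 5: idle
cycle 6: idle
cycle 7: idle
cycle 8: idle
cycle 9: W0.I2

Answer: 10 cycles, utilization 3/5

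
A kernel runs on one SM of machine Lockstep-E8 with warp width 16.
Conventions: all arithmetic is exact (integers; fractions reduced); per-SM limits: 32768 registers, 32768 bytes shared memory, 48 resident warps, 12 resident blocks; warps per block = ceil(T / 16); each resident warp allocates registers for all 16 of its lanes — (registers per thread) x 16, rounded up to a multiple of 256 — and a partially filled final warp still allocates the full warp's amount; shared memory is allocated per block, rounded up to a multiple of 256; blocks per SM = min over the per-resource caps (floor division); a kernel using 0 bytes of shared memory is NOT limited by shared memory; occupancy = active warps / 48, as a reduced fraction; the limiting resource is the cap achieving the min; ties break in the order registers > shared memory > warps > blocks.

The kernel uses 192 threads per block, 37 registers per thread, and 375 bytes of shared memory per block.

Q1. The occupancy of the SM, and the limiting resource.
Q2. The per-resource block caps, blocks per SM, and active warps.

Answer: occupancy 3/4, limited by registers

registers: 3 blocks
shared memory: 64 blocks
warps: 4 blocks
blocks: 12 blocks

Answer: 3 blocks, 36 active warps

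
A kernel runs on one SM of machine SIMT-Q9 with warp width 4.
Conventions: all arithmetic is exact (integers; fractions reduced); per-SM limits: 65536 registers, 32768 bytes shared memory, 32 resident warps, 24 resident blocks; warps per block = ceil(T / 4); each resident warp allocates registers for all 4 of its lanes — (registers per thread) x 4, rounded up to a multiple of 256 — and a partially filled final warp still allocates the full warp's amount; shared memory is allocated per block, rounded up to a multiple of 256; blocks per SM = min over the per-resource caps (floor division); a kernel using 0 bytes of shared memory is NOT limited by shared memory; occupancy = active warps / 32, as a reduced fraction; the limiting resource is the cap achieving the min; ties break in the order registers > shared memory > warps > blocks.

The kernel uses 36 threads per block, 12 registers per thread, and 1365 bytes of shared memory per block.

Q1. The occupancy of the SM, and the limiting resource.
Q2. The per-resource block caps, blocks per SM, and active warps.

Answer: occupancy 27/32, limited by warps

registers: 28 blocks
shared memory: 21 blocks
warps: 3 blocks
blocks: 24 blocks

Answer: 3 blocks, 27 active warps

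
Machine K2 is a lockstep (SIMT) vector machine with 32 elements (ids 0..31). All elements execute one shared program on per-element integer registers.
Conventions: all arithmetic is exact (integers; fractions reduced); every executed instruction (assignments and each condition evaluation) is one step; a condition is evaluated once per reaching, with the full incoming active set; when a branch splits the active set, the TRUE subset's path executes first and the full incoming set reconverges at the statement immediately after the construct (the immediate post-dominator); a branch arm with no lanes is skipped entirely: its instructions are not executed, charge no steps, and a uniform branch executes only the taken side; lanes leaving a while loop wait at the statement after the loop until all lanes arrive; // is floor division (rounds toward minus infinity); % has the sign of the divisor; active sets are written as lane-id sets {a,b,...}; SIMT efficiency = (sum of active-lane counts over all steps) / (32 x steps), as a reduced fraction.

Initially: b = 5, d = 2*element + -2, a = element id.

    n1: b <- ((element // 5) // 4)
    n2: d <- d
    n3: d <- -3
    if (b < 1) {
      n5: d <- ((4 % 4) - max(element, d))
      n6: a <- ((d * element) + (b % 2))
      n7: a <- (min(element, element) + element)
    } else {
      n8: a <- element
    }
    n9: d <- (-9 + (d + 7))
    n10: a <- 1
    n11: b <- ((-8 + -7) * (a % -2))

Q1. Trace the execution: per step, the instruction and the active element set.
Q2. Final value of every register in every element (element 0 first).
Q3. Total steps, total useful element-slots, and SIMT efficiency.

step 0: b <- ((element // 5) // 4)   {0,1,2,3,4,5,6,7,8,9,10,11,12,13,14,15,16,17,18,19,20,21,22,23,24,25,26,27,28,29,30,31}
step 1: d <- d                       {0,1,2,3,4,5,6,7,8,9,10,11,12,13,14,15,16,17,18,19,20,21,22,23,24,25,26,27,28,29,30,31}
step 2: d <- -3                      {0,1,2,3,4,5,6,7,8,9,10,11,12,13,14,15,16,17,18,19,20,21,22,23,24,25,26,27,28,29,30,31}
step 3: eval (b < 1)                 {0,1,2,3,4,5,6,7,8,9,10,11,12,13,14,15,16,17,18,19,20,21,22,23,24,25,26,27,28,29,30,31}
step 4: d <- ((4 % 4) - max(element, d)) {0,1,2,3,4,5,6,7,8,9,10,11,12,13,14,15,16,17,18,19}
step 5: a <- ((d * element) + (b % 2)) {0,1,2,3,4,5,6,7,8,9,10,11,12,13,14,15,16,17,18,19}
step 6: a <- (min(element, element) + element) {0,1,2,3,4,5,6,7,8,9,10,11,12,13,14,15,16,17,18,19}
step 7: a <- element                 {20,21,22,23,24,25,26,27,28,29,30,31}
step 8: d <- (-9 + (d + 7))          {0,1,2,3,4,5,6,7,8,9,10,11,12,13,14,15,16,17,18,19,20,21,22,23,24,25,26,27,28,29,30,31}
step 9: a <- 1                       {0,1,2,3,4,5,6,7,8,9,10,11,12,13,14,15,16,17,18,19,20,21,22,23,24,25,26,27,28,29,30,31}
step 10: b <- ((-8 + -7) * (a % -2))  {0,1,2,3,4,5,6,7,8,9,10,11,12,13,14,15,16,17,18,19,20,21,22,23,24,25,26,27,28,29,30,31}

Answer: 11 steps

b: 15,15,15,15,15,15,15,15,15,15,15,15,15,15,15,15,15,15,15,15,15,15,15,15,15,15,15,15,15,15,15,15
d: -2,-3,-4,-5,-6,-7,-8,-9,-10,-11,-12,-13,-14,-15,-16,-17,-18,-19,-20,-21,-5,-5,-5,-5,-5,-5,-5,-5,-5,-5,-5,-5
a: 1,1,1,1,1,1,1,1,1,1,1,1,1,1,1,1,1,1,1,1,1,1,1,1,1,1,1,1,1,1,1,1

steps = 11; useful = 296; efficiency = 296/352 = 37/44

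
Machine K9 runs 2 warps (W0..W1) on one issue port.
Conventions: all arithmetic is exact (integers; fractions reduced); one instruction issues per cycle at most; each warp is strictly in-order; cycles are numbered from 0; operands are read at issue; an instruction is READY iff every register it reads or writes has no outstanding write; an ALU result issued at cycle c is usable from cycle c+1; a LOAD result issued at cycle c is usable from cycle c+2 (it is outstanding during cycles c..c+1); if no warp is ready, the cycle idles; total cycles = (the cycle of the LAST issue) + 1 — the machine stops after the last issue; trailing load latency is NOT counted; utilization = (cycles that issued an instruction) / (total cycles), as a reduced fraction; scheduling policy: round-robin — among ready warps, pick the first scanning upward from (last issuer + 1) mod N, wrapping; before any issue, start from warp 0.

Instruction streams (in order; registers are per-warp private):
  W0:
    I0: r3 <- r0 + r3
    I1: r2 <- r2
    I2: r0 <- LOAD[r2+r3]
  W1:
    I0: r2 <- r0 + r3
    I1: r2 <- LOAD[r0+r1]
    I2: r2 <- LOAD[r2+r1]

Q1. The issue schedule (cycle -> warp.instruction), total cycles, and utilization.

cycle 0: W0.I0
cycle 1: W1.I0
cycle 2: W0.I1
cycle 3: W1.I1
cycle 4: W0.I2
cycle 5: W1.I2

Answer: 6 cycles, utilization 1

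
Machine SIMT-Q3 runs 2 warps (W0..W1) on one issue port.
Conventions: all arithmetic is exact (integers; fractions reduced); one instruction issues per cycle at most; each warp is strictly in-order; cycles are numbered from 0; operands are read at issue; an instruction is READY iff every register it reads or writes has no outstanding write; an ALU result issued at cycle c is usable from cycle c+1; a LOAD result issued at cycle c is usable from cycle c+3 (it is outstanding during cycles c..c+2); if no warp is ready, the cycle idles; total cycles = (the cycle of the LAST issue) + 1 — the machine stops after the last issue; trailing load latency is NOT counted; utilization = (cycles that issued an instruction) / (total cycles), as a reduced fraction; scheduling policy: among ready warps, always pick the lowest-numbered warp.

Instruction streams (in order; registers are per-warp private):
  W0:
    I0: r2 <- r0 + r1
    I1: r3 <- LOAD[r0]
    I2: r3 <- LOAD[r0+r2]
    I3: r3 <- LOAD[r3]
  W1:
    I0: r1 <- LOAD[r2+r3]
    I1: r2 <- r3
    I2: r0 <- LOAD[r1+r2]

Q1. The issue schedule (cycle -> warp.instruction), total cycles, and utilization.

cycle 0: W0.I0
cycle 1: W0.I1
cycle 2: W1.I0
cycle 3: W1.I1
cycle 4: W0.I2
cycle 5: W1.I2
cycle 6: idle
cycle 7: W0.I3

Answer: 8 cycles, utilization 7/8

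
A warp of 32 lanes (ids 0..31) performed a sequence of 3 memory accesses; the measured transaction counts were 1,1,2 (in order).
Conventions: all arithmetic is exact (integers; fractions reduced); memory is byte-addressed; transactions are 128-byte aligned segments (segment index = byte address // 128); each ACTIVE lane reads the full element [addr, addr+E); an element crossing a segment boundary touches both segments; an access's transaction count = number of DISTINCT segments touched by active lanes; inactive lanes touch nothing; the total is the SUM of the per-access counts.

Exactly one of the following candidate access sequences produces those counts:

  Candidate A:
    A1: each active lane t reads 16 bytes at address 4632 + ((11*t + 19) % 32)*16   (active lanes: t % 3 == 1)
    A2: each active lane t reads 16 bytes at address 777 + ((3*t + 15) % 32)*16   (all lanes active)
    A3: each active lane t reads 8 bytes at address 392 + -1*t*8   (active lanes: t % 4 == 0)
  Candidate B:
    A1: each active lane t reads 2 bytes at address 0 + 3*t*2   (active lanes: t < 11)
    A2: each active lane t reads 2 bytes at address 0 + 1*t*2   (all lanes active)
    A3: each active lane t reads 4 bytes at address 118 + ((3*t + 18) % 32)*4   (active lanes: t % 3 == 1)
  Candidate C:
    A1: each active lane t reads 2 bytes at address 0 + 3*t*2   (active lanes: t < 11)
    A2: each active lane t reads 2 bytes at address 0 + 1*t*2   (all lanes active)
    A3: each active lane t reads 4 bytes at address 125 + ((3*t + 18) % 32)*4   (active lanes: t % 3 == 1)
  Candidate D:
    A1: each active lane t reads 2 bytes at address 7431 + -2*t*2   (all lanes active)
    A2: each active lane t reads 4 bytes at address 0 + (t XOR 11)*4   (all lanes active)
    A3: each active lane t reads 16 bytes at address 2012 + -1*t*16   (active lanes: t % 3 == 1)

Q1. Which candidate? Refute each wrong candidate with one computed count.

A: A1 gives 4 transactions, not 1
C: A3 gives 1 transaction, not 2
D: A1 gives 2 transactions, not 1
B: all counts match (1,1,2)

Answer: B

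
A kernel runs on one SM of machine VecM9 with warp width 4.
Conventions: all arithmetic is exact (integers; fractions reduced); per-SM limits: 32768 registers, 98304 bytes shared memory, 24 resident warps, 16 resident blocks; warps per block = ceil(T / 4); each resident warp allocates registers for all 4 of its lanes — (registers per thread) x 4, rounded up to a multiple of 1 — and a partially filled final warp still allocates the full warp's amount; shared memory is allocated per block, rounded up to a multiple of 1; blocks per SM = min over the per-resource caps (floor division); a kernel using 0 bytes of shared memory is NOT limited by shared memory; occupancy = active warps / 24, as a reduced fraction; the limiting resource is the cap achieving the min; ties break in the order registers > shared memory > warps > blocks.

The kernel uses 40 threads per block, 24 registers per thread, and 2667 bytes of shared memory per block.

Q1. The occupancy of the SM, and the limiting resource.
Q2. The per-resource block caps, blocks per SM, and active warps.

Answer: occupancy 5/6, limited by warps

registers: 34 blocks
shared memory: 36 blocks
warps: 2 blocks
blocks: 16 blocks

Answer: 2 blocks, 20 active warps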